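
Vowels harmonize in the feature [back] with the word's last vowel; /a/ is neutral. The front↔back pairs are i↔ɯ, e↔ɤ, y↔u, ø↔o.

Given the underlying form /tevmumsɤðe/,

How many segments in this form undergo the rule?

/u/ harmonizes with /e/ ([-back]) → [y]
/ɤ/ harmonizes with /e/ ([-back]) → [e]
2 segments change.

2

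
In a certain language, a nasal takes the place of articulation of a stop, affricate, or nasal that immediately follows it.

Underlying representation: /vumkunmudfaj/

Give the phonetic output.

[vuŋkummudfaj]

/m/ before /k/ (velar) → [ŋ]
/n/ before /m/ (labial) → [m]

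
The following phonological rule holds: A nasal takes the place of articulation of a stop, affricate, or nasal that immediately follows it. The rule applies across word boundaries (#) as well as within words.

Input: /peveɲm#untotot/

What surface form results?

/ɲ/ before /m/ (labial) → [m]

[pevemm#untotot]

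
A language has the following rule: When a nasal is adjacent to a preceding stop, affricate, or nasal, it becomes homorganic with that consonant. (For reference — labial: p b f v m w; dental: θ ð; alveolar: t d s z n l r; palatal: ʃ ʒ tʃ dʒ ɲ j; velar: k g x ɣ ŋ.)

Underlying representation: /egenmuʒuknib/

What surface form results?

/m/ after /n/ (alveolar) → [n]
/n/ after /k/ (velar) → [ŋ]

[egennuʒukŋib]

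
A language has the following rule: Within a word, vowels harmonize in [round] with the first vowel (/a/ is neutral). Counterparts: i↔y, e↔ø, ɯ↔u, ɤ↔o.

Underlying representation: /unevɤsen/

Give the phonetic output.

[unøvosøn]

/e/ harmonizes with /u/ ([+round]) → [ø]
/ɤ/ harmonizes with /u/ ([+round]) → [o]
/e/ harmonizes with /u/ ([+round]) → [ø]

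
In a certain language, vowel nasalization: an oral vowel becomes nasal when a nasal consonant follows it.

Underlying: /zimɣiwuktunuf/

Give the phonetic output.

[zĩmɣiwuktũnuf]

/i/ before nasal /m/ → [ĩ]
/u/ before nasal /n/ → [ũ]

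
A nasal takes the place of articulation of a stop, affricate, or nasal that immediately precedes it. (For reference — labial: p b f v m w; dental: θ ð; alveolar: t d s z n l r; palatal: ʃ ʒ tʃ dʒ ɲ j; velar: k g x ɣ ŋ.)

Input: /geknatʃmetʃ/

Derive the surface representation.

/n/ after /k/ (velar) → [ŋ]
/m/ after /tʃ/ (palatal) → [ɲ]

[gekŋatʃɲetʃ]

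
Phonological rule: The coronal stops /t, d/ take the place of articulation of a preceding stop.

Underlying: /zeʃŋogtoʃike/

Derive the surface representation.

[zeʃŋogkoʃike]

/t/ after /g/ (velar) → [k]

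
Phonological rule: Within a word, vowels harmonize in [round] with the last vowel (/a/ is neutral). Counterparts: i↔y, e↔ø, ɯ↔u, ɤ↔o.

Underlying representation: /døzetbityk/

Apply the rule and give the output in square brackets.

/e/ harmonizes with /y/ ([+round]) → [ø]
/i/ harmonizes with /y/ ([+round]) → [y]

[døzøtbytyk]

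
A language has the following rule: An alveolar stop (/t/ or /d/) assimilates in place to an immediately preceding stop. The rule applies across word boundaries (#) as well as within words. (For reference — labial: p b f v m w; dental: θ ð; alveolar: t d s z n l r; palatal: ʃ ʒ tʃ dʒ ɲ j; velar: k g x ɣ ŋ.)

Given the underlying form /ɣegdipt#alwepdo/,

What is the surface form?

/d/ after /g/ (velar) → [g]
/t/ after /p/ (labial) → [p]
/d/ after /p/ (labial) → [b]

[ɣeggipp#alwepbo]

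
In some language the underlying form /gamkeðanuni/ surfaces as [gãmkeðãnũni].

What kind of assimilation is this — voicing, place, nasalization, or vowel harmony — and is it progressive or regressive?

/a/→[ã] /a/→[ã] /u/→[ũ].
Each target copies a feature from the following segment, so the direction is regressive.

nasalization, regressive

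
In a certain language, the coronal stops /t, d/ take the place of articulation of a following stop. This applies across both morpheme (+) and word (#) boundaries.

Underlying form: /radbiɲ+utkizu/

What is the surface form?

/d/ before /b/ (labial) → [b]
/t/ before /k/ (velar) → [k]

[rabbiɲ+ukkizu]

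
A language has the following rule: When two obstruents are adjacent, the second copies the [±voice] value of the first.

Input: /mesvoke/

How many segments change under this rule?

1

/v/ after /s/ (voiceless) → [f]
1 segment changes.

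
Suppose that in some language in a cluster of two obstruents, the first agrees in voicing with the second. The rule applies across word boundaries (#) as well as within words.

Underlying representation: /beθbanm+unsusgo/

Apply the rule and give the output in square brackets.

[beðbanm+unsuzgo]

/θ/ before /b/ (voiced) → [ð]
/s/ before /g/ (voiced) → [z]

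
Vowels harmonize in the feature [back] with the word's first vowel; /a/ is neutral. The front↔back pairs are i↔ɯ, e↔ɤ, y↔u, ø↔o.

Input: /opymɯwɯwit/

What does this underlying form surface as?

[opumɯwɯwɯt]

/y/ harmonizes with /o/ ([+back]) → [u]
/i/ harmonizes with /o/ ([+back]) → [ɯ]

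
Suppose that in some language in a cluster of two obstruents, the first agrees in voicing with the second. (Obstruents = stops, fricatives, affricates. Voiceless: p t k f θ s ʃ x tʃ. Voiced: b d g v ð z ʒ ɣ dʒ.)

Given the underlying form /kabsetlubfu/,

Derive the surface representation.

/b/ before /s/ (voiceless) → [p]
/b/ before /f/ (voiceless) → [p]

[kapsetlupfu]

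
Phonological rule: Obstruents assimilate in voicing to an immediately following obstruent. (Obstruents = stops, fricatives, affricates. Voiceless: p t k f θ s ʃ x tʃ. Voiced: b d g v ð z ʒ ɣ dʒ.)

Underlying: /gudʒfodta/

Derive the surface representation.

[gutʃfotta]

/dʒ/ before /f/ (voiceless) → [tʃ]
/d/ before /t/ (voiceless) → [t]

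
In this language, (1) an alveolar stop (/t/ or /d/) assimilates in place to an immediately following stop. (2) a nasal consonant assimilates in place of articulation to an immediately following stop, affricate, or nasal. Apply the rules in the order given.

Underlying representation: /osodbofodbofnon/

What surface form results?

[osobbofobbofnon]

Rule 1: /d/ before /b/ (labial) → [b]
Rule 1: /d/ before /b/ (labial) → [b]
After rule 1: osobbofobbofnon
Rule 2: no segment meets the rule's conditions; no change.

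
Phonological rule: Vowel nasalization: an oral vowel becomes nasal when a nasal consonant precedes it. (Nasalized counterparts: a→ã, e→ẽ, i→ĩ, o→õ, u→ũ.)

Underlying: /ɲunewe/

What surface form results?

[ɲũnẽwe]

/u/ after nasal /ɲ/ → [ũ]
/e/ after nasal /n/ → [ẽ]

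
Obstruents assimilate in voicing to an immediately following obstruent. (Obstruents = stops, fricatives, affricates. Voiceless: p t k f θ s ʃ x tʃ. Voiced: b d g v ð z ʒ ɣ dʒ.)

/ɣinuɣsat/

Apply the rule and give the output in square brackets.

/ɣ/ before /s/ (voiceless) → [x]

[ɣinuxsat]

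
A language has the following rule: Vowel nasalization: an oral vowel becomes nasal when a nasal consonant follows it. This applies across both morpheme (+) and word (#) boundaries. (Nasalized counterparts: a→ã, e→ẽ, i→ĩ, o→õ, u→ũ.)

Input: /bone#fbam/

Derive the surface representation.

/o/ before nasal /n/ → [õ]
/a/ before nasal /m/ → [ã]

[bõne#fbãm]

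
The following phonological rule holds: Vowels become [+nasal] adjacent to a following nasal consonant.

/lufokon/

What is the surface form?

/o/ before nasal /n/ → [õ]

[lufokõn]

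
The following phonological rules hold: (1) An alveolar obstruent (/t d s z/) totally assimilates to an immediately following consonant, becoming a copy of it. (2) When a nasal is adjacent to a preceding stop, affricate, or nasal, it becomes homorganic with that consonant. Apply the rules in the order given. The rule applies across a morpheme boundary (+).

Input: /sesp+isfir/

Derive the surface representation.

Rule 1: /s/ before /p/ → [p] (total assimilation)
Rule 1: /s/ before /f/ → [f] (total assimilation)
After rule 1: sepp+iffir
Rule 2: no segment meets the rule's conditions; no change.

[sepp+iffir]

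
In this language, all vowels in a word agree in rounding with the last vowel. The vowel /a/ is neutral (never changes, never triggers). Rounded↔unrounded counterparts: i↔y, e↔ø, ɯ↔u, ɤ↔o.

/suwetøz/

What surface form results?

[suwøtøz]

/e/ harmonizes with /ø/ ([+round]) → [ø]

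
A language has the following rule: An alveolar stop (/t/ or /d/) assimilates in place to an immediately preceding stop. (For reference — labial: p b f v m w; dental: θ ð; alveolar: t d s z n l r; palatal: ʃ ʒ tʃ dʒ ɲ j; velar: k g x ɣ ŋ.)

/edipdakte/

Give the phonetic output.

[edipbakke]

/d/ after /p/ (labial) → [b]
/t/ after /k/ (velar) → [k]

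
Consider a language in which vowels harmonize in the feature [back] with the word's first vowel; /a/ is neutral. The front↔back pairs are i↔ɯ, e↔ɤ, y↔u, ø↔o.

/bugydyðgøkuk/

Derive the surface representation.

/y/ harmonizes with /u/ ([+back]) → [u]
/y/ harmonizes with /u/ ([+back]) → [u]
/ø/ harmonizes with /u/ ([+back]) → [o]

[buguduðgokuk]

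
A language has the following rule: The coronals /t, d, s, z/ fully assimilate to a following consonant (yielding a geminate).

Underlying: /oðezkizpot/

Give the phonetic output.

[oðekkippot]

/z/ before /k/ → [k] (total assimilation)
/z/ before /p/ → [p] (total assimilation)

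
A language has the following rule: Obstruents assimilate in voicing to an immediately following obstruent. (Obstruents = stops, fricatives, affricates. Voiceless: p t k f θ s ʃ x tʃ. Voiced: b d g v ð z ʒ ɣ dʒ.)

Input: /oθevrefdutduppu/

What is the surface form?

[oθevrevdudduppu]

/f/ before /d/ (voiced) → [v]
/t/ before /d/ (voiced) → [d]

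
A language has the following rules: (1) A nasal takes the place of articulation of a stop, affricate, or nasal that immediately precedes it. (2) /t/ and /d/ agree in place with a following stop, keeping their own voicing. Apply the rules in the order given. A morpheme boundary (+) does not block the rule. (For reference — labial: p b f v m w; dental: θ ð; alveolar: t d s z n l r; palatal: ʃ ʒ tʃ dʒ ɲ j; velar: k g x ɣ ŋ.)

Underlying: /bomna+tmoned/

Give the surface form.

[bomma+tnoned]

Rule 1: /n/ after /m/ (labial) → [m]
Rule 1: /m/ after /t/ (alveolar) → [n]
After rule 1: bomma+tnoned
Rule 2: no segment meets the rule's conditions; no change.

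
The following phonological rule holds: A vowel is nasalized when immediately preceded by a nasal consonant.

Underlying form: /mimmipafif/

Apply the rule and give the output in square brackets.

[mĩmmĩpafif]

/i/ after nasal /m/ → [ĩ]
/i/ after nasal /m/ → [ĩ]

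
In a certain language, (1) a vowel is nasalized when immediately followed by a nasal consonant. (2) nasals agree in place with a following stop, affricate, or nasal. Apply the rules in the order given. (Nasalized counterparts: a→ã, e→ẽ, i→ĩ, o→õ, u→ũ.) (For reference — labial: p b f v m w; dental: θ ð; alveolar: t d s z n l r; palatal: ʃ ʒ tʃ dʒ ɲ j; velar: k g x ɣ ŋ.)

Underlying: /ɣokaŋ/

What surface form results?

[ɣokãŋ]

Rule 1: /a/ before nasal /ŋ/ → [ã]
After rule 1: ɣokãŋ
Rule 2: no segment meets the rule's conditions; no change.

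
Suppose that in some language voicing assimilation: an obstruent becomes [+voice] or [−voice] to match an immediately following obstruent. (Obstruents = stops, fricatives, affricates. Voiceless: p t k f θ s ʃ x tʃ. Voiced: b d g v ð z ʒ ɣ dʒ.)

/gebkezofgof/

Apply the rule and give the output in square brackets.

[gepkezovgof]

/b/ before /k/ (voiceless) → [p]
/f/ before /g/ (voiced) → [v]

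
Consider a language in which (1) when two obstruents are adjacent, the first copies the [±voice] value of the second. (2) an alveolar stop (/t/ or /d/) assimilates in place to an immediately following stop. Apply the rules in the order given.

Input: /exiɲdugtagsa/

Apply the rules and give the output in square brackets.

Rule 1: /g/ before /t/ (voiceless) → [k]
Rule 1: /g/ before /s/ (voiceless) → [k]
After rule 1: exiɲduktaksa
Rule 2: no segment meets the rule's conditions; no change.

[exiɲduktaksa]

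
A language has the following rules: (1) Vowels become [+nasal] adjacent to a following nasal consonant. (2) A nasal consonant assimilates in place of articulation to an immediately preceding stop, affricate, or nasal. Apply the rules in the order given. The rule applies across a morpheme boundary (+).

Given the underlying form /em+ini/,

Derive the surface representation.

Rule 1: /e/ before nasal /m/ → [ẽ]
Rule 1: /i/ before nasal /n/ → [ĩ]
After rule 1: ẽm+ĩni
Rule 2: no segment meets the rule's conditions; no change.

[ẽm+ĩni]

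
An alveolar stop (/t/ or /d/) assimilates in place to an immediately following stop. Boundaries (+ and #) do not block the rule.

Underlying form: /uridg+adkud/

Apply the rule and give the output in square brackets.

/d/ before /g/ (velar) → [g]
/d/ before /k/ (velar) → [g]

[urigg+agkud]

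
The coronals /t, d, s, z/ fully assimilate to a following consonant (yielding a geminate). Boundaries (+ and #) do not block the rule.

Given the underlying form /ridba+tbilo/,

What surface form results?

/d/ before /b/ → [b] (total assimilation)
/t/ before /b/ → [b] (total assimilation)

[ribba+bbilo]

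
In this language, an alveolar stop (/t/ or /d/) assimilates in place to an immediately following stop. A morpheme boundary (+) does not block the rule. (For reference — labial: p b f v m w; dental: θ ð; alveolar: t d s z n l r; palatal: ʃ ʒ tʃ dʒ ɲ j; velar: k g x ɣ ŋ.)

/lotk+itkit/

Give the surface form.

/t/ before /k/ (velar) → [k]
/t/ before /k/ (velar) → [k]

[lokk+ikkit]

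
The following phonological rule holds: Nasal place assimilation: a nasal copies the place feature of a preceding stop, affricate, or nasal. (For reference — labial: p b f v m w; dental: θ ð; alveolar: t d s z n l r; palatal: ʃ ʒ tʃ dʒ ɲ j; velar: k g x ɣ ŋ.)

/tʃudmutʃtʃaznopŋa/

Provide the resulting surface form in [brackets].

[tʃudnutʃtʃaznopma]

/m/ after /d/ (alveolar) → [n]
/ŋ/ after /p/ (labial) → [m]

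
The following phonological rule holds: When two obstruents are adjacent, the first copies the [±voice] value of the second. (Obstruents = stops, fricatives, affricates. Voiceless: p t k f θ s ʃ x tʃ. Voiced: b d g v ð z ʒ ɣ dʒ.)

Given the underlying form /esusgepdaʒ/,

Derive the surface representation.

/s/ before /g/ (voiced) → [z]
/p/ before /d/ (voiced) → [b]

[esuzgebdaʒ]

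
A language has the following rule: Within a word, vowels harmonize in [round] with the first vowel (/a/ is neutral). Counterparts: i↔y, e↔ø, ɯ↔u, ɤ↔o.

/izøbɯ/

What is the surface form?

/ø/ harmonizes with /i/ ([-round]) → [e]

[izebɯ]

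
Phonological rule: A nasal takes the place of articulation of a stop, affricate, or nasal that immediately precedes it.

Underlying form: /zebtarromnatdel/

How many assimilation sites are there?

/n/ after /m/ (labial) → [m]
1 segment changes.

1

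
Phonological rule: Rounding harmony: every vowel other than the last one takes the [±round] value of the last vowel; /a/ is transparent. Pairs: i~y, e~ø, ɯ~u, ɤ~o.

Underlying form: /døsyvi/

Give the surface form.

/ø/ harmonizes with /i/ ([-round]) → [e]
/y/ harmonizes with /i/ ([-round]) → [i]

[desivi]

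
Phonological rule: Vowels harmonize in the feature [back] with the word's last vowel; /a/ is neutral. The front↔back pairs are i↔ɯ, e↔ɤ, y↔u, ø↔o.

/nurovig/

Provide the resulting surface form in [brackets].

[nyrøvig]

/u/ harmonizes with /i/ ([-back]) → [y]
/o/ harmonizes with /i/ ([-back]) → [ø]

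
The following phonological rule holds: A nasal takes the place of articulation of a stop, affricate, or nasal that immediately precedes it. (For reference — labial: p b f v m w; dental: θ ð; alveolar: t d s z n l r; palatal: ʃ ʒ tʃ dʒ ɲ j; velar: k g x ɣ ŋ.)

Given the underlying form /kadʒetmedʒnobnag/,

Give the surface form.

/m/ after /t/ (alveolar) → [n]
/n/ after /dʒ/ (palatal) → [ɲ]
/n/ after /b/ (labial) → [m]

[kadʒetnedʒɲobmag]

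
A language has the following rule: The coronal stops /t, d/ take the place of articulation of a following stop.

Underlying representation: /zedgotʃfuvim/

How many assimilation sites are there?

1

/d/ before /g/ (velar) → [g]
1 segment changes.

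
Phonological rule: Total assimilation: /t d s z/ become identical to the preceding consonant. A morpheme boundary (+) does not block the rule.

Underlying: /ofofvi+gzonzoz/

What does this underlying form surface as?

/z/ after /g/ → [g] (total assimilation)
/z/ after /n/ → [n] (total assimilation)

[ofofvi+ggonnoz]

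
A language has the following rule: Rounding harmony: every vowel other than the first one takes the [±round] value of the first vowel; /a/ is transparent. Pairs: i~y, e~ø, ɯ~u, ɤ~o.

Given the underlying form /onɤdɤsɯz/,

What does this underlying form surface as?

/ɤ/ harmonizes with /o/ ([+round]) → [o]
/ɤ/ harmonizes with /o/ ([+round]) → [o]
/ɯ/ harmonizes with /o/ ([+round]) → [u]

[onodosuz]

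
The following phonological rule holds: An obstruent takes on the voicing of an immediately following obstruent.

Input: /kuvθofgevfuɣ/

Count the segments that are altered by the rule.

3

/v/ before /θ/ (voiceless) → [f]
/f/ before /g/ (voiced) → [v]
/v/ before /f/ (voiceless) → [f]
3 segments change.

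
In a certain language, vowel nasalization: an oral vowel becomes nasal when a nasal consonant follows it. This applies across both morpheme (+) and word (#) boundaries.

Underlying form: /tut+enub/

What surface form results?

[tut+ẽnub]

/e/ before nasal /n/ → [ẽ]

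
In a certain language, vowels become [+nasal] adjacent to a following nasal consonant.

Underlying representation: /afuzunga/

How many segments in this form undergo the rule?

/u/ before nasal /n/ → [ũ]
1 segment changes.

1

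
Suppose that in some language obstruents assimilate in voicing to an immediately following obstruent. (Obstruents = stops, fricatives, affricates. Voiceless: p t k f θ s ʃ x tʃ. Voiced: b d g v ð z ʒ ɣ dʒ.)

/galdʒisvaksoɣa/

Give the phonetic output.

/s/ before /v/ (voiced) → [z]

[galdʒizvaksoɣa]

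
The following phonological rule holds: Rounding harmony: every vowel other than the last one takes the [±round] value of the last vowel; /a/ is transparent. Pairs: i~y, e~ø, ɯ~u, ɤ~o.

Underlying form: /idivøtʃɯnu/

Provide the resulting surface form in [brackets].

[ydyvøtʃunu]

/i/ harmonizes with /u/ ([+round]) → [y]
/i/ harmonizes with /u/ ([+round]) → [y]
/ɯ/ harmonizes with /u/ ([+round]) → [u]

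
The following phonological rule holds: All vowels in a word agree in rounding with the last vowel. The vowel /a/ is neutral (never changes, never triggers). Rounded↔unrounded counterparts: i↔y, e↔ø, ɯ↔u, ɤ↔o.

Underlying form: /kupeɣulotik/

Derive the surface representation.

/u/ harmonizes with /i/ ([-round]) → [ɯ]
/u/ harmonizes with /i/ ([-round]) → [ɯ]
/o/ harmonizes with /i/ ([-round]) → [ɤ]

[kɯpeɣɯlɤtik]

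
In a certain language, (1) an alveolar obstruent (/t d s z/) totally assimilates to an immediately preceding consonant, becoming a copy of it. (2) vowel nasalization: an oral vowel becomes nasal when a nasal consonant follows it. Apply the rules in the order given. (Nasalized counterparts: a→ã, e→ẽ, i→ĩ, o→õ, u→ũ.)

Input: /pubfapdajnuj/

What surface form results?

Rule 1: /d/ after /p/ → [p] (total assimilation)
After rule 1: pubfappajnuj
Rule 2: no segment meets the rule's conditions; no change.

[pubfappajnuj]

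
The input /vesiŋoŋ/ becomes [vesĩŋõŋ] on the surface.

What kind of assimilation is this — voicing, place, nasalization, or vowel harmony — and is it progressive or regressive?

/i/→[ĩ] /o/→[õ].
Each target copies a feature from the following segment, so the direction is regressive.

nasalization, regressive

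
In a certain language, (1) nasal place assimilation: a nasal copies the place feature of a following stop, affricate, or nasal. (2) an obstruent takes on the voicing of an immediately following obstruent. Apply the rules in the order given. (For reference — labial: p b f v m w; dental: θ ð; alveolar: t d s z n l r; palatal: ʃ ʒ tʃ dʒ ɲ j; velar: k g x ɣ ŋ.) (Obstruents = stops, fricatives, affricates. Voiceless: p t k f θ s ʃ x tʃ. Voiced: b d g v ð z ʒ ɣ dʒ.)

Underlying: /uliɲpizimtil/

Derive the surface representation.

[ulimpizintil]

Rule 1: /ɲ/ before /p/ (labial) → [m]
Rule 1: /m/ before /t/ (alveolar) → [n]
After rule 1: ulimpizintil
Rule 2: no segment meets the rule's conditions; no change.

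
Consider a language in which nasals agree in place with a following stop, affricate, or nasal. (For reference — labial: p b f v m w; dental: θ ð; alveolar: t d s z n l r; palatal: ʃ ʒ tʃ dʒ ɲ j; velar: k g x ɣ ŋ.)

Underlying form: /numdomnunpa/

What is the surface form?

[nundonnumpa]

/m/ before /d/ (alveolar) → [n]
/m/ before /n/ (alveolar) → [n]
/n/ before /p/ (labial) → [m]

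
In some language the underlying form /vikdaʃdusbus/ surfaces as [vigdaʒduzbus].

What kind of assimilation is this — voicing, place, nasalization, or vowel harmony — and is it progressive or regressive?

voicing assimilation, regressive

/k/→[g] /ʃ/→[ʒ] /s/→[z].
Each target copies a feature from the following segment, so the direction is regressive.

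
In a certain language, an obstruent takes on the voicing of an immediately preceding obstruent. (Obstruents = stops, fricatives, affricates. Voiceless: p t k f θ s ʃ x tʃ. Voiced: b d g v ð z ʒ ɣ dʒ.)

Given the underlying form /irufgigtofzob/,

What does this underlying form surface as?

/g/ after /f/ (voiceless) → [k]
/t/ after /g/ (voiced) → [d]
/z/ after /f/ (voiceless) → [s]

[irufkigdofsob]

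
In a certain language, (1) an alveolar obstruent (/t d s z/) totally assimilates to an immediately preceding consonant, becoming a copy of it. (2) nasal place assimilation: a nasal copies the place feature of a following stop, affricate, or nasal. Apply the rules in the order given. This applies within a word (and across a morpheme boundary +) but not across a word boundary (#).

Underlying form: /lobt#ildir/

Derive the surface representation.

Rule 1: /t/ after /b/ → [b] (total assimilation)
Rule 1: /d/ after /l/ → [l] (total assimilation)
After rule 1: lobb#illir
Rule 2: no segment meets the rule's conditions; no change.

[lobb#illir]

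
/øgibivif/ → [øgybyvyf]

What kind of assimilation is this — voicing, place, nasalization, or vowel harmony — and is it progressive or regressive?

vowel harmony, progressive

/i/→[y] /i/→[y] /i/→[y].
Vowels agree with the first vowel, so the harmony is progressive.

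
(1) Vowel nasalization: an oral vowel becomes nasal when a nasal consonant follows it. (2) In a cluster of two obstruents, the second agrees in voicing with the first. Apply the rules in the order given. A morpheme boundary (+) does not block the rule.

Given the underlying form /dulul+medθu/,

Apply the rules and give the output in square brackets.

[dulul+medðu]

Rule 1: no segment meets the rule's conditions; no change.
After rule 1: dulul+medθu
Rule 2: /θ/ after /d/ (voiced) → [ð]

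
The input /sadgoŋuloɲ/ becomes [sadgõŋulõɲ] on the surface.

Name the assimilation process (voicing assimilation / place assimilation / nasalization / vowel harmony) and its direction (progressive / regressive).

nasalization, regressive

/o/→[õ] /o/→[õ].
Each target copies a feature from the following segment, so the direction is regressive.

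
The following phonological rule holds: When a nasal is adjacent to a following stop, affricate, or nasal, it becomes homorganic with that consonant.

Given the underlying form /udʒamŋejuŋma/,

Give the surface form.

[udʒaŋŋejumma]

/m/ before /ŋ/ (velar) → [ŋ]
/ŋ/ before /m/ (labial) → [m]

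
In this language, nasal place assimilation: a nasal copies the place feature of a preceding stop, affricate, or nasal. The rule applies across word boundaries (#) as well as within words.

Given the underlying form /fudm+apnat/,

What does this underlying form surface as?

/m/ after /d/ (alveolar) → [n]
/n/ after /p/ (labial) → [m]

[fudn+apmat]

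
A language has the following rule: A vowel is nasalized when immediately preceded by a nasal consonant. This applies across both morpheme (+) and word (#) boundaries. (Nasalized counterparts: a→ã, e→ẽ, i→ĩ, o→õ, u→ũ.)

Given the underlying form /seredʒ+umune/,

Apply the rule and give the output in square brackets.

[seredʒ+umũnẽ]

/u/ after nasal /m/ → [ũ]
/e/ after nasal /n/ → [ẽ]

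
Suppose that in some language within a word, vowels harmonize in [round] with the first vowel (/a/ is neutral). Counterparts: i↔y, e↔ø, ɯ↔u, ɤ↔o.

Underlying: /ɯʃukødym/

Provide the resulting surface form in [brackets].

/u/ harmonizes with /ɯ/ ([-round]) → [ɯ]
/ø/ harmonizes with /ɯ/ ([-round]) → [e]
/y/ harmonizes with /ɯ/ ([-round]) → [i]

[ɯʃɯkedim]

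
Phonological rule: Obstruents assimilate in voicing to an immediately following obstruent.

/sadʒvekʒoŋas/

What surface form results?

[sadʒvegʒoŋas]

/k/ before /ʒ/ (voiced) → [g]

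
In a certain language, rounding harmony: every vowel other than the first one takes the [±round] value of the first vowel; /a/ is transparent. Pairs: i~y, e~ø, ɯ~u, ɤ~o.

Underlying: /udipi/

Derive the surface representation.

/i/ harmonizes with /u/ ([+round]) → [y]
/i/ harmonizes with /u/ ([+round]) → [y]

[udypy]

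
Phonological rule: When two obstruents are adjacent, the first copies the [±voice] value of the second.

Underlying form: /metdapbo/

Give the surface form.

[meddabbo]

/t/ before /d/ (voiced) → [d]
/p/ before /b/ (voiced) → [b]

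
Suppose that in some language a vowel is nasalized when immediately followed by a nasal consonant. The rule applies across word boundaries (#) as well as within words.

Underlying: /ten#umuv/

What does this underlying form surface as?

[tẽn#ũmuv]

/e/ before nasal /n/ → [ẽ]
/u/ before nasal /m/ → [ũ]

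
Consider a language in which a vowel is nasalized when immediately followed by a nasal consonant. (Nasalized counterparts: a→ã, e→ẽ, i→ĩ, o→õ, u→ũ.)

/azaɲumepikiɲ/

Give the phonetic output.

/a/ before nasal /ɲ/ → [ã]
/u/ before nasal /m/ → [ũ]
/i/ before nasal /ɲ/ → [ĩ]

[azãɲũmepikĩɲ]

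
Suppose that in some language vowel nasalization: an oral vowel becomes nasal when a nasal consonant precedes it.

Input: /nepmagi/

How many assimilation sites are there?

/e/ after nasal /n/ → [ẽ]
/a/ after nasal /m/ → [ã]
2 segments change.

2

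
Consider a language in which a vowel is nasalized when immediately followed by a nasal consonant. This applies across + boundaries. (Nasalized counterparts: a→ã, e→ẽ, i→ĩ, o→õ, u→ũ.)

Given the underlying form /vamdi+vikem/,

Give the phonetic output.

[vãmdi+vikẽm]

/a/ before nasal /m/ → [ã]
/e/ before nasal /m/ → [ẽ]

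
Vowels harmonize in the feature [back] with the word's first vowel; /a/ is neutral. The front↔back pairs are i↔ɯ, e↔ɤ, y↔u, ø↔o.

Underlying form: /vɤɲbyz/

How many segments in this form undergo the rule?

/y/ harmonizes with /ɤ/ ([+back]) → [u]
1 segment changes.

1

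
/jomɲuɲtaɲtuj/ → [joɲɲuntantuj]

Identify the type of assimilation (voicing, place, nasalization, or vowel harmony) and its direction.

place assimilation, regressive

/m/→[ɲ] /ɲ/→[n] /ɲ/→[n].
Each target copies a feature from the following segment, so the direction is regressive.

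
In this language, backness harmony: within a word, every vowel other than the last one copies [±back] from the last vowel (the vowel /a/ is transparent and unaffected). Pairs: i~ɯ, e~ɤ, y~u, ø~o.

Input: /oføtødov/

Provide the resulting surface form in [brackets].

/ø/ harmonizes with /o/ ([+back]) → [o]
/ø/ harmonizes with /o/ ([+back]) → [o]

[ofotodov]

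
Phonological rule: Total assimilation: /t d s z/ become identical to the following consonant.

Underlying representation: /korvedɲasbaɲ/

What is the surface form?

/d/ before /ɲ/ → [ɲ] (total assimilation)
/s/ before /b/ → [b] (total assimilation)

[korveɲɲabbaɲ]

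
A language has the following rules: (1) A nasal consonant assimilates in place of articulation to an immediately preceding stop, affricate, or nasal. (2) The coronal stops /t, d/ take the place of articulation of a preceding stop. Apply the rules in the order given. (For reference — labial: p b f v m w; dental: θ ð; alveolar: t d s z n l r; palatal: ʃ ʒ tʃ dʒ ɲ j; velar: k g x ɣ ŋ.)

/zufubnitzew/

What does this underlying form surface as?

[zufubmitzew]

Rule 1: /n/ after /b/ (labial) → [m]
After rule 1: zufubmitzew
Rule 2: no segment meets the rule's conditions; no change.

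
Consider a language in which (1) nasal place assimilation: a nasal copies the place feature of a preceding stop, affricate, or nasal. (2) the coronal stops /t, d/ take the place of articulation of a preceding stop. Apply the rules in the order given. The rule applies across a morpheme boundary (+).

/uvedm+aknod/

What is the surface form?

[uvedn+akŋod]

Rule 1: /m/ after /d/ (alveolar) → [n]
Rule 1: /n/ after /k/ (velar) → [ŋ]
After rule 1: uvedn+akŋod
Rule 2: no segment meets the rule's conditions; no change.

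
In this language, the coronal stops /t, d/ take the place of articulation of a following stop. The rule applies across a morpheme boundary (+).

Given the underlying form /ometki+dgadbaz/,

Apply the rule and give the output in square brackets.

[omekki+ggabbaz]

/t/ before /k/ (velar) → [k]
/d/ before /g/ (velar) → [g]
/d/ before /b/ (labial) → [b]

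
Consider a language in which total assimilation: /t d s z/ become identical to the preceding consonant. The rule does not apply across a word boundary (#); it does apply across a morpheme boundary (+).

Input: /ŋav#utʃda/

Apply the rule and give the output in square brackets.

[ŋav#utʃtʃa]

/d/ after /tʃ/ → [tʃ] (total assimilation)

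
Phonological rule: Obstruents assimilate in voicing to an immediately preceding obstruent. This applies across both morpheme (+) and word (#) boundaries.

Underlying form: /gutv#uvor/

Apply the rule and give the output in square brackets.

[gutf#uvor]

/v/ after /t/ (voiceless) → [f]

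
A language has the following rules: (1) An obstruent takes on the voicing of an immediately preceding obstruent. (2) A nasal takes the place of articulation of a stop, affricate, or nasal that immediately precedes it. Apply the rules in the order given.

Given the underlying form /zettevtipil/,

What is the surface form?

[zettevdipil]

Rule 1: /t/ after /v/ (voiced) → [d]
After rule 1: zettevdipil
Rule 2: no segment meets the rule's conditions; no change.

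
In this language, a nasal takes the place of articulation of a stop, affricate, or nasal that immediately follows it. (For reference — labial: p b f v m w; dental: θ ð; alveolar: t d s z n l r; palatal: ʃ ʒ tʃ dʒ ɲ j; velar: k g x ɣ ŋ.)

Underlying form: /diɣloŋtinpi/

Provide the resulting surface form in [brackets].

[diɣlontimpi]

/ŋ/ before /t/ (alveolar) → [n]
/n/ before /p/ (labial) → [m]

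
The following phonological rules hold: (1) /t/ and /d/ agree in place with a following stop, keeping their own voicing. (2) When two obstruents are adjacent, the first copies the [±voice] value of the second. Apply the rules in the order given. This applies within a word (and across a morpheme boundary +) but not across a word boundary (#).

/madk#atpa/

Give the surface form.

Rule 1: /d/ before /k/ (velar) → [g]
Rule 1: /t/ before /p/ (labial) → [p]
After rule 1: magk#appa
Rule 2: /g/ before /k/ (voiceless) → [k]

[makk#appa]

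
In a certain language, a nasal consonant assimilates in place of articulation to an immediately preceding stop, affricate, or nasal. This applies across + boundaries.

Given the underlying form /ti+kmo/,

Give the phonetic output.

[ti+kŋo]

/m/ after /k/ (velar) → [ŋ]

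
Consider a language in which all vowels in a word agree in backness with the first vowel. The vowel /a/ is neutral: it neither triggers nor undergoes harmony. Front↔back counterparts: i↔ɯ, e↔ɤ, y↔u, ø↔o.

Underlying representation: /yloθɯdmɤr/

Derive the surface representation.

[yløθidmer]

/o/ harmonizes with /y/ ([-back]) → [ø]
/ɯ/ harmonizes with /y/ ([-back]) → [i]
/ɤ/ harmonizes with /y/ ([-back]) → [e]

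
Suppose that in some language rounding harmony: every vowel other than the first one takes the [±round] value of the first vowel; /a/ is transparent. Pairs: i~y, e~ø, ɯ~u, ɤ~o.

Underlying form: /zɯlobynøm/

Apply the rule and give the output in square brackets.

/o/ harmonizes with /ɯ/ ([-round]) → [ɤ]
/y/ harmonizes with /ɯ/ ([-round]) → [i]
/ø/ harmonizes with /ɯ/ ([-round]) → [e]

[zɯlɤbinem]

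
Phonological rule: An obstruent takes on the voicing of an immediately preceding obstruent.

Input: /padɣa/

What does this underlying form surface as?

[padɣa]

no segment meets the rule's conditions; no change.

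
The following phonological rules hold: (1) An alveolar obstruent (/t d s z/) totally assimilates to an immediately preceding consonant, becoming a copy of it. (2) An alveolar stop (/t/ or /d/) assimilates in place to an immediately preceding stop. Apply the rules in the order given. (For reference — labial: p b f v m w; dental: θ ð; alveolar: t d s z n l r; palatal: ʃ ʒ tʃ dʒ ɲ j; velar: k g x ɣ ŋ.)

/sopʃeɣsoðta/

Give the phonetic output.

Rule 1: /s/ after /ɣ/ → [ɣ] (total assimilation)
Rule 1: /t/ after /ð/ → [ð] (total assimilation)
After rule 1: sopʃeɣɣoðða
Rule 2: no segment meets the rule's conditions; no change.

[sopʃeɣɣoðða]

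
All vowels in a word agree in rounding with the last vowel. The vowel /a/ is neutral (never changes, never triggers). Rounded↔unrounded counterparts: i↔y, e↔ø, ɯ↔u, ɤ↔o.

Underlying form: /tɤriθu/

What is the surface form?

[toryθu]

/ɤ/ harmonizes with /u/ ([+round]) → [o]
/i/ harmonizes with /u/ ([+round]) → [y]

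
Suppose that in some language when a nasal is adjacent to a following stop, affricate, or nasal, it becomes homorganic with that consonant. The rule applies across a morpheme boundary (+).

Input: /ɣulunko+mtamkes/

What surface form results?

/n/ before /k/ (velar) → [ŋ]
/m/ before /t/ (alveolar) → [n]
/m/ before /k/ (velar) → [ŋ]

[ɣuluŋko+ntaŋkes]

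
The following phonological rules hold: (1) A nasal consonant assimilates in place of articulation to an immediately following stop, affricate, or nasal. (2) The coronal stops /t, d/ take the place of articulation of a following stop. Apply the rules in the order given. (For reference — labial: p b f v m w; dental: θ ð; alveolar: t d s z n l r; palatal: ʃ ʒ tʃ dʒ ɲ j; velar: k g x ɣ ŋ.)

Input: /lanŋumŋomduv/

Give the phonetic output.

Rule 1: /n/ before /ŋ/ (velar) → [ŋ]
Rule 1: /m/ before /ŋ/ (velar) → [ŋ]
Rule 1: /m/ before /d/ (alveolar) → [n]
After rule 1: laŋŋuŋŋonduv
Rule 2: no segment meets the rule's conditions; no change.

[laŋŋuŋŋonduv]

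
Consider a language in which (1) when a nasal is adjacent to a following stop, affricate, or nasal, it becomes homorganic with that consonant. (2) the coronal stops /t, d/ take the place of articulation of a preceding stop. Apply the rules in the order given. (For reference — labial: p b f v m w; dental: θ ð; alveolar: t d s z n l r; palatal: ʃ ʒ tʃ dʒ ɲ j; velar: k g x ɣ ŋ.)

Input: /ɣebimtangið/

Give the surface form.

[ɣebintaŋgið]

Rule 1: /m/ before /t/ (alveolar) → [n]
Rule 1: /n/ before /g/ (velar) → [ŋ]
After rule 1: ɣebintaŋgið
Rule 2: no segment meets the rule's conditions; no change.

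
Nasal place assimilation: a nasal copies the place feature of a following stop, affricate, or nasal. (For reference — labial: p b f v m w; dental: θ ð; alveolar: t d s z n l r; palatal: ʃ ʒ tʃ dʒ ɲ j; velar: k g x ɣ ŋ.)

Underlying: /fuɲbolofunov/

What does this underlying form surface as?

/ɲ/ before /b/ (labial) → [m]

[fumbolofunov]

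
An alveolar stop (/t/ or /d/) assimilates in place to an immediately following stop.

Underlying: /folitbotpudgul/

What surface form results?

/t/ before /b/ (labial) → [p]
/t/ before /p/ (labial) → [p]
/d/ before /g/ (velar) → [g]

[folipboppuggul]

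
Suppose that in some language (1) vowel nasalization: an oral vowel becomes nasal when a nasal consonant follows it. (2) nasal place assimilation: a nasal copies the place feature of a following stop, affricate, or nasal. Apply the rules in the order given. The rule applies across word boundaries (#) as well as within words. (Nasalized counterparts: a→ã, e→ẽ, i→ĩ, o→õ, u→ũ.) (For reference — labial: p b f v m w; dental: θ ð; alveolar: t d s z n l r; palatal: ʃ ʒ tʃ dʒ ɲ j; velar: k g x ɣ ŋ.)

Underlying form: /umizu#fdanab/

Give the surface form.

Rule 1: /u/ before nasal /m/ → [ũ]
Rule 1: /a/ before nasal /n/ → [ã]
After rule 1: ũmizu#fdãnab
Rule 2: no segment meets the rule's conditions; no change.

[ũmizu#fdãnab]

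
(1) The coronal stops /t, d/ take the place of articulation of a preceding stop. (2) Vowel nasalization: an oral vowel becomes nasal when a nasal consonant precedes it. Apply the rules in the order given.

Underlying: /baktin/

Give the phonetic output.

Rule 1: /t/ after /k/ (velar) → [k]
After rule 1: bakkin
Rule 2: no segment meets the rule's conditions; no change.

[bakkin]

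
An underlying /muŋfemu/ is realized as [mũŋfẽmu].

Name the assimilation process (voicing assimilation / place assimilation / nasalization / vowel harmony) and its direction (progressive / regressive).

/u/→[ũ] /e/→[ẽ].
Each target copies a feature from the following segment, so the direction is regressive.

nasalization, regressive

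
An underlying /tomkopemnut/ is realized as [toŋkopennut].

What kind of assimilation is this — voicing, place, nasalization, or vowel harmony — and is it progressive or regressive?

/m/→[ŋ] /m/→[n].
Each target copies a feature from the following segment, so the direction is regressive.

place assimilation, regressive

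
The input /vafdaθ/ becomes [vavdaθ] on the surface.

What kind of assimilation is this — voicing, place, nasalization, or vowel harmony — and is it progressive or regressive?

/f/→[v].
Each target copies a feature from the following segment, so the direction is regressive.

voicing assimilation, regressive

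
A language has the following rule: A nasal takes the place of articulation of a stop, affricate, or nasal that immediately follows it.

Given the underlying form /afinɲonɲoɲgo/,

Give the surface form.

[afiɲɲoɲɲoŋgo]

/n/ before /ɲ/ (palatal) → [ɲ]
/n/ before /ɲ/ (palatal) → [ɲ]
/ɲ/ before /g/ (velar) → [ŋ]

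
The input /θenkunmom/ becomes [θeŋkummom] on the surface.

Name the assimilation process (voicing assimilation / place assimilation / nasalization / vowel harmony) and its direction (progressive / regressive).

/n/→[ŋ] /n/→[m].
Each target copies a feature from the following segment, so the direction is regressive.

place assimilation, regressive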